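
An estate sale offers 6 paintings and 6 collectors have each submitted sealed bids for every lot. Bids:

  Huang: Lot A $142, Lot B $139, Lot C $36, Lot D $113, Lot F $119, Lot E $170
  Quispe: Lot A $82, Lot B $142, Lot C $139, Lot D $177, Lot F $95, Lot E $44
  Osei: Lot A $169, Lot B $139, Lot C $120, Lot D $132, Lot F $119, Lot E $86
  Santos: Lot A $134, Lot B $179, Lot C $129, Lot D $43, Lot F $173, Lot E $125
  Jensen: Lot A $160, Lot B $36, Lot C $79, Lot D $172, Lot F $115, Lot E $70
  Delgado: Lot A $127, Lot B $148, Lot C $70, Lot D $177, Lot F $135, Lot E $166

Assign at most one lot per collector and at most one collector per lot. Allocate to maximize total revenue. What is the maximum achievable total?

Maximum total: $971

This is the linear assignment problem.
Optimal: Huang→Lot E ($170), Quispe→Lot C ($139), Osei→Lot A ($169), Santos→Lot F ($173), Jensen→Lot D ($172), Delgado→Lot B ($148) — total 170+139+169+173+172+148 = $971.
Max-entry greedy (repeatedly take the single best remaining cell) gives $909, worse by 62.
Checked against all permutations: $971 is optimal.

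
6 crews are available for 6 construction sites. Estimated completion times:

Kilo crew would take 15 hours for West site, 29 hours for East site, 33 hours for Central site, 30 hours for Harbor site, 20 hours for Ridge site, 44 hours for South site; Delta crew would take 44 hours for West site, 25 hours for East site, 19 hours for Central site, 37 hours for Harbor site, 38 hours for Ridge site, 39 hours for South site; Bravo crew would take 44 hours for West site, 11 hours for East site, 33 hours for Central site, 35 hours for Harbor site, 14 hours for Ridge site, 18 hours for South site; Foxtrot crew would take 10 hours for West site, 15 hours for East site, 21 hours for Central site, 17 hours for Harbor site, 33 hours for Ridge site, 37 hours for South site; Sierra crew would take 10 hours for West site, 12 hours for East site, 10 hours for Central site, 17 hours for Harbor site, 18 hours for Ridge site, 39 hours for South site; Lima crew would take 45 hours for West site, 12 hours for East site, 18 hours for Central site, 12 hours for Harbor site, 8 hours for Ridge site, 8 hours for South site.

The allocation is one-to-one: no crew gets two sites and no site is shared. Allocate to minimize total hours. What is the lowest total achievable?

Optimal: Kilo crew→West site (15 hours), Delta crew→Central site (19 hours), Bravo crew→Ridge site (14 hours), Foxtrot crew→Harbor site (17 hours), Sierra crew→East site (12 hours), Lima crew→South site (8 hours) — total 15+19+14+17+12+8 = 85 hours.
Row-greedy (each crew in turn takes its cheapest remaining site) gives 88 hours, worse by 3.
Swapping Sierra crew↔Lima crew (Sierra crew→South site 39 hours, Lima crew→East site 12 hours) adds 31.
Checked against all permutations: 85 hours is optimal.

Minimum total: 85 hours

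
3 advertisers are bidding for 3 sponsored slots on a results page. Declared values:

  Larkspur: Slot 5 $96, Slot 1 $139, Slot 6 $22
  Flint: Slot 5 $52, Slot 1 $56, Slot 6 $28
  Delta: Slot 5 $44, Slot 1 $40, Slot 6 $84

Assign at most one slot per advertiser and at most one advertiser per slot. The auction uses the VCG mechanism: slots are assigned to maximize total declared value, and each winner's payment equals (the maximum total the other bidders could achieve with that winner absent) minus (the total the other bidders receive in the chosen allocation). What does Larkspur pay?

Larkspur pays $4.

Efficient allocation: Larkspur→Slot 1 ($139), Flint→Slot 5 ($52), Delta→Slot 6 ($84); total welfare W = $275.
Larkspur receives Slot 1 at value $139, so the others get W − 139 = $136.
Without Larkspur: best allocation of the remaining 2 bidders over all 3 slots is Flint→Slot 1 ($56), Delta→Slot 6 ($84), total $140.
VCG payment = (others' best without Larkspur) − (others' welfare with Larkspur) = 140 − 136 = $4.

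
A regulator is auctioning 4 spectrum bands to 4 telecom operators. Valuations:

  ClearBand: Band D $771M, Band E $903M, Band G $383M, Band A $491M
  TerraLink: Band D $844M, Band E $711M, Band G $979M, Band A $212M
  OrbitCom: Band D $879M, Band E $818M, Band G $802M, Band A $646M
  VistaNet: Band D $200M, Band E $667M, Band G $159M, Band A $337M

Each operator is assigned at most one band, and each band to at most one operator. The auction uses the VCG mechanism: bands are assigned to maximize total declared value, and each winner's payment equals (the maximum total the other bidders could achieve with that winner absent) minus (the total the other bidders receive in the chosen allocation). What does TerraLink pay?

TerraLink pays $121M.

Efficient allocation: ClearBand→Band E ($903M), TerraLink→Band G ($979M), OrbitCom→Band D ($879M), VistaNet→Band A ($337M); total welfare W = $3098M.
TerraLink receives Band G at value $979M, so the others get W − 979 = $2119M.
Without TerraLink: best allocation of the remaining 3 bidders over all 4 bands is ClearBand→Band D ($771M), OrbitCom→Band G ($802M), VistaNet→Band E ($667M), total $2240M.
VCG payment = (others' best without TerraLink) − (others' welfare with TerraLink) = 2240 − 2119 = $121M.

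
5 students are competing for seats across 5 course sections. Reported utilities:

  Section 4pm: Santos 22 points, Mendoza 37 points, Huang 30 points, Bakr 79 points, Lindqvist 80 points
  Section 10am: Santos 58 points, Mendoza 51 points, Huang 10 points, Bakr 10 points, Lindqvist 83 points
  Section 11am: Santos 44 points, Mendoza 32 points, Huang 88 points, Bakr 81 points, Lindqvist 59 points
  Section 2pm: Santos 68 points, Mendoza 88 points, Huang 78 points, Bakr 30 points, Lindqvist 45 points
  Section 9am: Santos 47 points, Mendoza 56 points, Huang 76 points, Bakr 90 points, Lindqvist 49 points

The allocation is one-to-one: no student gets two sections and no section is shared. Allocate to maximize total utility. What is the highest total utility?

This is the linear assignment problem.
Optimal: Santos→Section 10am (58 points), Mendoza→Section 2pm (88 points), Huang→Section 11am (88 points), Bakr→Section 9am (90 points), Lindqvist→Section 4pm (80 points) — total 58+88+88+90+80 = 404 points.
Max-entry greedy (repeatedly take the single best remaining cell) gives 371 points, worse by 33.
Next-best assignment: Santos→Section 9am, Mendoza→Section 2pm, Huang→Section 11am, Bakr→Section 4pm, Lindqvist→Section 10am = 385 points.
Every other assignment is strictly worse.

Max total: 404 points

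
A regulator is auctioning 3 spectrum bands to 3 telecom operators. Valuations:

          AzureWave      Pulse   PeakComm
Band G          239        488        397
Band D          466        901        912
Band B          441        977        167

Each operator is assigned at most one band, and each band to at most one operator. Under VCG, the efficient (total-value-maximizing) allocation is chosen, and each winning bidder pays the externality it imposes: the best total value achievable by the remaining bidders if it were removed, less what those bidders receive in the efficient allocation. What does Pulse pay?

Efficient allocation: AzureWave→Band G ($239M), Pulse→Band B ($977M), PeakComm→Band D ($912M); total welfare W = $2128M.
Pulse receives Band B at value $977M, so the others get W − 977 = $1151M.
Without Pulse: best allocation of the remaining 2 bidders over all 3 bands is AzureWave→Band B ($441M), PeakComm→Band D ($912M), total $1353M.
VCG payment = (others' best without Pulse) − (others' welfare with Pulse) = 1353 − 1151 = $202M.

Pulse pays $202M.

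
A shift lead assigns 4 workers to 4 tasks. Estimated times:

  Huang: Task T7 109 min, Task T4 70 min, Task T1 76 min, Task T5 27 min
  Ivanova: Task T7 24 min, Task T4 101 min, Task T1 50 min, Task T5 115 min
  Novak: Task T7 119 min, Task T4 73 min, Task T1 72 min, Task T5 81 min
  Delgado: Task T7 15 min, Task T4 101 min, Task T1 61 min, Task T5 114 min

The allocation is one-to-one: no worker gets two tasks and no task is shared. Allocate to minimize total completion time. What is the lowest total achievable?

Min total: 165 min

Optimal: Huang→Task T5 (27 min), Ivanova→Task T1 (50 min), Novak→Task T4 (73 min), Delgado→Task T7 (15 min) — total 27+50+73+15 = 165 min.
Row-greedy (each worker in turn takes its cheapest remaining task) gives 224 min, worse by 59.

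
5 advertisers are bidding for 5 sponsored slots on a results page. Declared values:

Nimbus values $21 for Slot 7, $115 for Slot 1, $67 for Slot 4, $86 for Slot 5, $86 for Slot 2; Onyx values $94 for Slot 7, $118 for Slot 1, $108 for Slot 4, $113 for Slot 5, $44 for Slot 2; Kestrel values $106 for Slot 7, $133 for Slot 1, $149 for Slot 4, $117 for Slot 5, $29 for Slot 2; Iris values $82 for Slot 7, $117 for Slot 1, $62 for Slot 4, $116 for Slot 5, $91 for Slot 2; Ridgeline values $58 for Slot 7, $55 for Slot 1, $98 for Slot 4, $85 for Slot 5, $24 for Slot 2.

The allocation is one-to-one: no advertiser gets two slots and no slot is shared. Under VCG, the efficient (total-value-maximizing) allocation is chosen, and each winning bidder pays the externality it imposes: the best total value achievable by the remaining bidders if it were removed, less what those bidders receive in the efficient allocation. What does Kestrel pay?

Kestrel pays $38.

Efficient allocation: Nimbus→Slot 1 ($115), Onyx→Slot 7 ($94), Kestrel→Slot 4 ($149), Iris→Slot 2 ($91), Ridgeline→Slot 5 ($85); total welfare W = $534.
Kestrel receives Slot 4 at value $149, so the others get W − 149 = $385.
Without Kestrel: best allocation of the remaining 4 bidders over all 5 slots is Nimbus→Slot 1 ($115), Onyx→Slot 7 ($94), Iris→Slot 5 ($116), Ridgeline→Slot 4 ($98), total $423.
VCG payment = (others' best without Kestrel) − (others' welfare with Kestrel) = 423 − 385 = $38.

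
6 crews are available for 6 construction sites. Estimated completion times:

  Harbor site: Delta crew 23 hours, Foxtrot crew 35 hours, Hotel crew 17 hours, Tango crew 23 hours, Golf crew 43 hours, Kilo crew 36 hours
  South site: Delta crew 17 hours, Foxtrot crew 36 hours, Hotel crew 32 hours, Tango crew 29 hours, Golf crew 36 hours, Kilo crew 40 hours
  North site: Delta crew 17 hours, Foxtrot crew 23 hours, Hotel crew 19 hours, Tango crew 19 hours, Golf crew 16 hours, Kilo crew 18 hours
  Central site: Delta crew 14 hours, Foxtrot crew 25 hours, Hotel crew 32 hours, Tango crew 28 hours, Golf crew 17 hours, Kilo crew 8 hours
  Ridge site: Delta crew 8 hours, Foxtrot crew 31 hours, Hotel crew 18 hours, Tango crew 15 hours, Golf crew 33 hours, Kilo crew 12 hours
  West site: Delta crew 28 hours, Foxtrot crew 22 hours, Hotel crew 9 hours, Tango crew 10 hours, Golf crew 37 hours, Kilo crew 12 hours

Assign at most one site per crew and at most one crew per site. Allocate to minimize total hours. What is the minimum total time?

This is a one-to-one assignment (minimum-cost bipartite matching).
Optimal: Delta crew→South site (17 hours), Foxtrot crew→West site (22 hours), Hotel crew→Harbor site (17 hours), Tango crew→Ridge site (15 hours), Golf crew→North site (16 hours), Kilo crew→Central site (8 hours) — total 17+22+17+15+16+8 = 95 hours.
Min-entry greedy (repeatedly take the single cheapest remaining cell) gives 100 hours, worse by 5.

Minimum total: 95 hours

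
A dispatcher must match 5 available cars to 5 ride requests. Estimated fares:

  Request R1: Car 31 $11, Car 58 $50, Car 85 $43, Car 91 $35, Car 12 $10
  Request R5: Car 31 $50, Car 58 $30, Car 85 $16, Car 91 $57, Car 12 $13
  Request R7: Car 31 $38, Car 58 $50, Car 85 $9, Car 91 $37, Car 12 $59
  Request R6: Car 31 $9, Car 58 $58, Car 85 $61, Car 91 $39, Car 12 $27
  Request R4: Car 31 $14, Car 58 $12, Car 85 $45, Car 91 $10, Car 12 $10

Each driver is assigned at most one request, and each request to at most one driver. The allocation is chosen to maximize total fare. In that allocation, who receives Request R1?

Car 91 receives Request R1.

Optimal: Car 31→Request R5 ($50), Car 58→Request R6 ($58), Car 85→Request R4 ($45), Car 91→Request R1 ($35), Car 12→Request R7 ($59) — total 50+58+45+35+59 = $247.
Row-greedy (each driver in turn takes its best remaining request) gives $200, worse by 47.
Next-best assignment: Car 31→Request R5, Car 58→Request R1, Car 85→Request R4, Car 91→Request R6, Car 12→Request R7 = $243.
No other one-to-one assignment exceeds $247.
Car 91's own top request is Request R5 ($57), but forcing Car 91→Request R5 and reassigning the rest optimally gives only $241 — worse by 6.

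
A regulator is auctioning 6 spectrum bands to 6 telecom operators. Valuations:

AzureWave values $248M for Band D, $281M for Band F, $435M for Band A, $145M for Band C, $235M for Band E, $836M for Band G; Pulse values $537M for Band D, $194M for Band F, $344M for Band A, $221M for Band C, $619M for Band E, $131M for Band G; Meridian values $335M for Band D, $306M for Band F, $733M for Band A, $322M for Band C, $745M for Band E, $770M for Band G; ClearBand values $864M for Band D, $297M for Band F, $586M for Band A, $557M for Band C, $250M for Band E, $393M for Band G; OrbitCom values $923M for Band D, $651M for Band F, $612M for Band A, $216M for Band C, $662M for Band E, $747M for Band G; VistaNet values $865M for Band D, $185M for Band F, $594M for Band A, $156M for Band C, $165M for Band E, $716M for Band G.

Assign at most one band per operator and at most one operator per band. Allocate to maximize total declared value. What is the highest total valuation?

Maximum total: $4261M

Optimal: AzureWave→Band G ($836M), Pulse→Band E ($619M), Meridian→Band A ($733M), ClearBand→Band C ($557M), OrbitCom→Band F ($651M), VistaNet→Band D ($865M) — total 836+619+733+557+651+865 = $4261M.
Column-greedy (each band in turn goes to its best remaining operator) gives $3835M, worse by 426.
Next-best assignment: AzureWave→Band G, Pulse→Band A, Meridian→Band E, ClearBand→Band C, OrbitCom→Band F, VistaNet→Band D = $3998M.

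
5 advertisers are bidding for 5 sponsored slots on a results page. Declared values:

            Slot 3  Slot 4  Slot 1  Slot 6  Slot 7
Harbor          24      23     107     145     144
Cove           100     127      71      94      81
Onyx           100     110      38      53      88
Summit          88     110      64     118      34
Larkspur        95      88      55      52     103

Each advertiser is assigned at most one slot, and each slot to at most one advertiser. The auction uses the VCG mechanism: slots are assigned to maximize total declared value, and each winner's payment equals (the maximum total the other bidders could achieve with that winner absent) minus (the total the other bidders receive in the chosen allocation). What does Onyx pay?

Efficient allocation: Harbor→Slot 1 ($107), Cove→Slot 4 ($127), Onyx→Slot 3 ($100), Summit→Slot 6 ($118), Larkspur→Slot 7 ($103); total welfare W = $555.
Onyx receives Slot 3 at value $100, so the others get W − 100 = $455.
Without Onyx: best allocation of the remaining 4 bidders over all 5 slots is Harbor→Slot 7 ($144), Cove→Slot 4 ($127), Summit→Slot 6 ($118), Larkspur→Slot 3 ($95), total $484.
VCG payment = (others' best without Onyx) − (others' welfare with Onyx) = 484 − 455 = $29.

Onyx pays $29.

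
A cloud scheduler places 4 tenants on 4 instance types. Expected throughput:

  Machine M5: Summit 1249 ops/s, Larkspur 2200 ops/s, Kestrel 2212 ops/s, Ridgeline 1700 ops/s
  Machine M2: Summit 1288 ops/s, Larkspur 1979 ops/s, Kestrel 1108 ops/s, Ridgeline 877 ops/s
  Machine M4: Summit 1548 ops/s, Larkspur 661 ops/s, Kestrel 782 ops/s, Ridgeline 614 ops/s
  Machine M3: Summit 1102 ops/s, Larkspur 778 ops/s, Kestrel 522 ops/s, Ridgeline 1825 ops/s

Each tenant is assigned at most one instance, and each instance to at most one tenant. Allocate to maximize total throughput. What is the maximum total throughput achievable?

Optimal: Summit→Machine M4 (1548 ops/s), Larkspur→Machine M2 (1979 ops/s), Kestrel→Machine M5 (2212 ops/s), Ridgeline→Machine M3 (1825 ops/s) — total 1548+1979+2212+1825 = 7564 ops/s.
Row-greedy (each tenant in turn takes its best remaining instance) gives 6681 ops/s, worse by 883.
Every other assignment is strictly worse.

Maximum total: 7564 ops/s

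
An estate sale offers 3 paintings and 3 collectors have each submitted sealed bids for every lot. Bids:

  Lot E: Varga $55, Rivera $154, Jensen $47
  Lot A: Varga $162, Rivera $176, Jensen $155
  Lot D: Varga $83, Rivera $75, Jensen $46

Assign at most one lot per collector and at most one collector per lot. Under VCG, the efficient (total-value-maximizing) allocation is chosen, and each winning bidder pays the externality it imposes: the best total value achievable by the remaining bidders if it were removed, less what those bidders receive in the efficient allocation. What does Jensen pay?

Efficient allocation: Varga→Lot D ($83), Rivera→Lot E ($154), Jensen→Lot A ($155); total welfare W = $392.
Jensen receives Lot A at value $155, so the others get W − 155 = $237.
Without Jensen: best allocation of the remaining 2 bidders over all 3 lots is Varga→Lot A ($162), Rivera→Lot E ($154), total $316.
VCG payment = (others' best without Jensen) − (others' welfare with Jensen) = 316 − 237 = $79.

Jensen pays $79.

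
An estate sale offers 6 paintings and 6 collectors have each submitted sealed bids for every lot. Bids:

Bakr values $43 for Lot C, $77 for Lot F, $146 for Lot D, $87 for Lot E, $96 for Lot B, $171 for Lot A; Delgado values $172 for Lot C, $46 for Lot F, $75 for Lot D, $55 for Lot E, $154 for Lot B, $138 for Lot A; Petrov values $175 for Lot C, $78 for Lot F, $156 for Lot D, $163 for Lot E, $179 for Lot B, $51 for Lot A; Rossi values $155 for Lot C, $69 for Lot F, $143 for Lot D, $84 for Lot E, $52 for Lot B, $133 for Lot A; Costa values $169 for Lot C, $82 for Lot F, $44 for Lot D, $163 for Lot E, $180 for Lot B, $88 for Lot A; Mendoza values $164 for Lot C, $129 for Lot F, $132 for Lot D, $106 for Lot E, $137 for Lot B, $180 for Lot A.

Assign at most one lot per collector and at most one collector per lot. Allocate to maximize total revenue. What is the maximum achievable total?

Optimal: Bakr→Lot A ($171), Delgado→Lot C ($172), Petrov→Lot E ($163), Rossi→Lot D ($143), Costa→Lot B ($180), Mendoza→Lot F ($129) — total 171+172+163+143+180+129 = $958.
Max-entry greedy (repeatedly take the single best remaining cell) gives $811, worse by 147.
Swapping Petrov↔Delgado (Petrov→Lot C $175, Delgado→Lot E $55) loses 105.

Maximum total: $958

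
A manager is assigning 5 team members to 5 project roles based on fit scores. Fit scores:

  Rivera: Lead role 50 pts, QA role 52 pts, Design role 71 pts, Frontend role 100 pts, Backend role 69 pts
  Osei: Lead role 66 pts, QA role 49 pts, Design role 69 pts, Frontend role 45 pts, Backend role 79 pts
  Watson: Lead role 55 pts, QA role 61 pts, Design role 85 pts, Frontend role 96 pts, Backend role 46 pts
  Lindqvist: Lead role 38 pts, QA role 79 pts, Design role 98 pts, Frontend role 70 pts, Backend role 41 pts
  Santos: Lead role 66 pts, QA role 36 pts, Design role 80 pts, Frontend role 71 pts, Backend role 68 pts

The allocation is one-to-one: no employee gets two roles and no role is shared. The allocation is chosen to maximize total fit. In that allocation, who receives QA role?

Lindqvist receives QA role.

Optimal: Rivera→Frontend role (100 pts), Osei→Backend role (79 pts), Watson→Design role (85 pts), Lindqvist→QA role (79 pts), Santos→Lead role (66 pts) — total 100+79+85+79+66 = 409 pts.
Next-best assignment: Rivera→Frontend role, Osei→Backend role, Watson→QA role, Lindqvist→Design role, Santos→Lead role = 404 pts.
Lindqvist's own top role is Design role (98 pts), but forcing Lindqvist→Design role and reassigning the rest optimally gives only 404 pts — worse by 5.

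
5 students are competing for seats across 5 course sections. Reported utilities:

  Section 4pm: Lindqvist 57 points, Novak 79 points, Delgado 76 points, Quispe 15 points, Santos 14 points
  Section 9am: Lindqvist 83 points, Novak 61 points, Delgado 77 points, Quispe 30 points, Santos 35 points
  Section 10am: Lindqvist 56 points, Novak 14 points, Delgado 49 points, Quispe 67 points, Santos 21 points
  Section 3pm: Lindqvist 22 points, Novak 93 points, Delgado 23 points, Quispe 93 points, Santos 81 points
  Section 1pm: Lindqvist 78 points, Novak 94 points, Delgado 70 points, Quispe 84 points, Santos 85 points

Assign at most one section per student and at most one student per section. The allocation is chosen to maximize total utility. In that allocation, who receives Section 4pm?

Optimal: Lindqvist→Section 9am (83 points), Novak→Section 3pm (93 points), Delgado→Section 4pm (76 points), Quispe→Section 10am (67 points), Santos→Section 1pm (85 points) — total 83+93+76+67+85 = 404 points.
Max-entry greedy (repeatedly take the single best remaining cell) gives 367 points, worse by 37.
Next-best assignment: Lindqvist→Section 9am, Novak→Section 1pm, Delgado→Section 4pm, Quispe→Section 10am, Santos→Section 3pm = 401 points.
No other one-to-one assignment exceeds 404 points.
Delgado's own top section is Section 9am (77 points), but forcing Delgado→Section 9am and reassigning the rest optimally gives only 390 points — worse by 14.

Delgado receives Section 4pm.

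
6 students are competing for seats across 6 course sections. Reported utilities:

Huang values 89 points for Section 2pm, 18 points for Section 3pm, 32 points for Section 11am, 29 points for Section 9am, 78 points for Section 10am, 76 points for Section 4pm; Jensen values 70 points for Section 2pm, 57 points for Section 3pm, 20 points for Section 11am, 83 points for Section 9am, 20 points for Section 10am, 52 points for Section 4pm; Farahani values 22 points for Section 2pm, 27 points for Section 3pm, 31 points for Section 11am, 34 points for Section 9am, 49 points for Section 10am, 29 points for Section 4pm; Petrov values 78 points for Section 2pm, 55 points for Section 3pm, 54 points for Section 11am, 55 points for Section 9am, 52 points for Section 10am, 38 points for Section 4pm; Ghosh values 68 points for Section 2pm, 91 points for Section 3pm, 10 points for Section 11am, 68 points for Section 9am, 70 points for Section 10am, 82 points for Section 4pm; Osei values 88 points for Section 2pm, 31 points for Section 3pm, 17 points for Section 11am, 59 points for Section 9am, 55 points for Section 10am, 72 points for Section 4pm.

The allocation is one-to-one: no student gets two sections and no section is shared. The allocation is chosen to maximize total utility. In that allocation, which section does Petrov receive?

This is a one-to-one assignment (maximum-weight bipartite matching).
Optimal: Huang→Section 4pm (76 points), Jensen→Section 9am (83 points), Farahani→Section 10am (49 points), Petrov→Section 11am (54 points), Ghosh→Section 3pm (91 points), Osei→Section 2pm (88 points) — total 76+83+49+54+91+88 = 441 points.
Max-entry greedy (repeatedly take the single best remaining cell) gives 438 points, worse by 3.
Petrov's own top section is Section 2pm (78 points), but forcing Petrov→Section 2pm and reassigning the rest optimally gives only 433 points — worse by 8.

Petrov receives Section 11am.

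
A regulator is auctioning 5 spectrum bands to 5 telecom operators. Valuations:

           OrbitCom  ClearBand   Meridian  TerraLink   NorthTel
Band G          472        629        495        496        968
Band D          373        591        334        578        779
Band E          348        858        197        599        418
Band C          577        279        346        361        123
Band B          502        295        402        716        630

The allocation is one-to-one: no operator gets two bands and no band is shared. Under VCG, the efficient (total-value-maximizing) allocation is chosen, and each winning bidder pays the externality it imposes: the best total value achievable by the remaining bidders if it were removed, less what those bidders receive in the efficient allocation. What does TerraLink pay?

Efficient allocation: OrbitCom→Band C ($577M), ClearBand→Band E ($858M), Meridian→Band D ($334M), TerraLink→Band B ($716M), NorthTel→Band G ($968M); total welfare W = $3453M.
TerraLink receives Band B at value $716M, so the others get W − 716 = $2737M.
Without TerraLink: best allocation of the remaining 4 bidders over all 5 bands is OrbitCom→Band C ($577M), ClearBand→Band E ($858M), Meridian→Band B ($402M), NorthTel→Band G ($968M), total $2805M.
VCG payment = (others' best without TerraLink) − (others' welfare with TerraLink) = 2805 − 2737 = $68M.

TerraLink pays $68M.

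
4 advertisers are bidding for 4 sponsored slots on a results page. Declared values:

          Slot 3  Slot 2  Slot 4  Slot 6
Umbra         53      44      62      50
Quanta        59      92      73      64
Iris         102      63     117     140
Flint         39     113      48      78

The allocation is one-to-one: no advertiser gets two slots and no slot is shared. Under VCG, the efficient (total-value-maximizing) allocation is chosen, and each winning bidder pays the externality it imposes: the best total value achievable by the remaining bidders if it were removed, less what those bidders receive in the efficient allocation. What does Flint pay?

Flint pays $28.

Efficient allocation: Umbra→Slot 3 ($53), Quanta→Slot 4 ($73), Iris→Slot 6 ($140), Flint→Slot 2 ($113); total welfare W = $379.
Flint receives Slot 2 at value $113, so the others get W − 113 = $266.
Without Flint: best allocation of the remaining 3 bidders over all 4 slots is Umbra→Slot 4 ($62), Quanta→Slot 2 ($92), Iris→Slot 6 ($140), total $294.
VCG payment = (others' best without Flint) − (others' welfare with Flint) = 294 − 266 = $28.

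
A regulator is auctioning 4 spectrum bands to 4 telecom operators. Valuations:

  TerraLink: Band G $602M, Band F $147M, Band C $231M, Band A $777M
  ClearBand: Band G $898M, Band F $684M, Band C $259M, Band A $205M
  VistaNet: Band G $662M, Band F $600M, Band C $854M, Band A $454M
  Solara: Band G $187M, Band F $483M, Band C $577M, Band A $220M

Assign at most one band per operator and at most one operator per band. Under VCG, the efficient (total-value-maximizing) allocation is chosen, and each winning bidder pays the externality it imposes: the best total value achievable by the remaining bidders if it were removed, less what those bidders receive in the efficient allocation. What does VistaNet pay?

VistaNet pays $94M.

Efficient allocation: TerraLink→Band A ($777M), ClearBand→Band G ($898M), VistaNet→Band C ($854M), Solara→Band F ($483M); total welfare W = $3012M.
VistaNet receives Band C at value $854M, so the others get W − 854 = $2158M.
Without VistaNet: best allocation of the remaining 3 bidders over all 4 bands is TerraLink→Band A ($777M), ClearBand→Band G ($898M), Solara→Band C ($577M), total $2252M.
VCG payment = (others' best without VistaNet) − (others' welfare with VistaNet) = 2252 − 2158 = $94M.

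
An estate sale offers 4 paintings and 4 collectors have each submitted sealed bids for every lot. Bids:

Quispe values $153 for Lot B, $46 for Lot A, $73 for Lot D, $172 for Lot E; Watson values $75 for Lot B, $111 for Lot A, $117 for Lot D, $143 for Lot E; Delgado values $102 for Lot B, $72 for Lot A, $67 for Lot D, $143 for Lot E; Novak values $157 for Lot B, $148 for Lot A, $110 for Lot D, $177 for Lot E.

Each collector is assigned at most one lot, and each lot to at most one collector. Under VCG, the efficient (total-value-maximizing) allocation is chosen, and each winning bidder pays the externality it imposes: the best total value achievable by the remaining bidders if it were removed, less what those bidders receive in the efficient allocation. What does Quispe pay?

Efficient allocation: Quispe→Lot B ($153), Watson→Lot D ($117), Delgado→Lot E ($143), Novak→Lot A ($148); total welfare W = $561.
Quispe receives Lot B at value $153, so the others get W − 153 = $408.
Without Quispe: best allocation of the remaining 3 bidders over all 4 lots is Watson→Lot D ($117), Delgado→Lot E ($143), Novak→Lot B ($157), total $417.
VCG payment = (others' best without Quispe) − (others' welfare with Quispe) = 417 − 408 = $9.

Quispe pays $9.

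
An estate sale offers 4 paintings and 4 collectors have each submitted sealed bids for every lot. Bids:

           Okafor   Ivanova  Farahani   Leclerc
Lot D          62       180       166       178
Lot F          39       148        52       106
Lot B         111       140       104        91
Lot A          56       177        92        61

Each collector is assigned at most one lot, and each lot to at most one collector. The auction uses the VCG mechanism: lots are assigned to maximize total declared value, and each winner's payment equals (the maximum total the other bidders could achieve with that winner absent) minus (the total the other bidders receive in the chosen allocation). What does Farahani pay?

Farahani pays $72.

Efficient allocation: Okafor→Lot B ($111), Ivanova→Lot A ($177), Farahani→Lot D ($166), Leclerc→Lot F ($106); total welfare W = $560.
Farahani receives Lot D at value $166, so the others get W − 166 = $394.
Without Farahani: best allocation of the remaining 3 bidders over all 4 lots is Okafor→Lot B ($111), Ivanova→Lot A ($177), Leclerc→Lot D ($178), total $466.
VCG payment = (others' best without Farahani) − (others' welfare with Farahani) = 466 − 394 = $72.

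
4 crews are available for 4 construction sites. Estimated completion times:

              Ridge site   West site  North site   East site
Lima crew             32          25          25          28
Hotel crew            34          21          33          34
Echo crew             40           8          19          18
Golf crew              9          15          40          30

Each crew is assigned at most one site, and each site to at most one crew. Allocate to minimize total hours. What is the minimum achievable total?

Treat this as an assignment problem: match each crew to one site.
Optimal: Lima crew→North site (25 hours), Hotel crew→West site (21 hours), Echo crew→East site (18 hours), Golf crew→Ridge site (9 hours) — total 25+21+18+9 = 73 hours.
Row-greedy (each crew in turn takes its cheapest remaining site) gives 85 hours, worse by 12.
No other one-to-one assignment undercuts 73 hours.

Minimum total: 73 hours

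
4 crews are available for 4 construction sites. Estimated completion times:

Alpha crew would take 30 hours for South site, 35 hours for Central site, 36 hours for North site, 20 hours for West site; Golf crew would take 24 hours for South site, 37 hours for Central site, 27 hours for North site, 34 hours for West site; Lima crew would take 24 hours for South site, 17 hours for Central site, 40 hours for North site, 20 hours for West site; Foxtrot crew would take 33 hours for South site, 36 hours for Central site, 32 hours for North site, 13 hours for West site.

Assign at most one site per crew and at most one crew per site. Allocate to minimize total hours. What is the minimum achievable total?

Minimum total: 87 hours

This is the linear assignment problem.
Optimal: Alpha crew→South site (30 hours), Golf crew→North site (27 hours), Lima crew→Central site (17 hours), Foxtrot crew→West site (13 hours) — total 30+27+17+13 = 87 hours.
Row-greedy (each crew in turn takes its cheapest remaining site) gives 93 hours, worse by 6.
Swapping Golf crew↔Alpha crew (Golf crew→South site 24 hours, Alpha crew→North site 36 hours) adds 3.
No other one-to-one assignment undercuts 87 hours.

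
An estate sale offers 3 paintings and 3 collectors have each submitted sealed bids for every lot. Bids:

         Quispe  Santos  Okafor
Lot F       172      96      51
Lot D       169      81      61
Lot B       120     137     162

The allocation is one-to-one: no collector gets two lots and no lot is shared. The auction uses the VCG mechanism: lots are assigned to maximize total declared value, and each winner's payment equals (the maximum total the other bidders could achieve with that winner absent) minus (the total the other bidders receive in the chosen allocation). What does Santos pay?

Santos pays $3.

Efficient allocation: Quispe→Lot D ($169), Santos→Lot F ($96), Okafor→Lot B ($162); total welfare W = $427.
Santos receives Lot F at value $96, so the others get W − 96 = $331.
Without Santos: best allocation of the remaining 2 bidders over all 3 lots is Quispe→Lot F ($172), Okafor→Lot B ($162), total $334.
VCG payment = (others' best without Santos) − (others' welfare with Santos) = 334 − 331 = $3.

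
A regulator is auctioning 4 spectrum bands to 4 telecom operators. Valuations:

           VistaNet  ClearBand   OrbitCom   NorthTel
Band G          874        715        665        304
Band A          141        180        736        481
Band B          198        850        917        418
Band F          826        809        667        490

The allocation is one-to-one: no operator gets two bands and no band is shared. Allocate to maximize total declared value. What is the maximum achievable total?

Optimal: VistaNet→Band G ($874M), ClearBand→Band F ($809M), OrbitCom→Band B ($917M), NorthTel→Band A ($481M) — total 874+809+917+481 = $3081M.
Row-greedy (each operator in turn takes its best remaining band) gives $2950M, worse by 131.
Next-best assignment: VistaNet→Band G, ClearBand→Band B, OrbitCom→Band A, NorthTel→Band F = $2950M.
No other one-to-one assignment exceeds $3081M.

Max total: $3081M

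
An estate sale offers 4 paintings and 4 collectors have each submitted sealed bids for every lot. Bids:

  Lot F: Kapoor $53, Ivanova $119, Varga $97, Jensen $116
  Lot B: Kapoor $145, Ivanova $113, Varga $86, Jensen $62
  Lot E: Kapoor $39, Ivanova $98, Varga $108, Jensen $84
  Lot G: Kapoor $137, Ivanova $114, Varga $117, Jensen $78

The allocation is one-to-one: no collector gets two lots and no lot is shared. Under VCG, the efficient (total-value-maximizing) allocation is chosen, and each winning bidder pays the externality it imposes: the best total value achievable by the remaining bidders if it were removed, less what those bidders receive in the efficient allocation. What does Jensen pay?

Efficient allocation: Kapoor→Lot B ($145), Ivanova→Lot G ($114), Varga→Lot E ($108), Jensen→Lot F ($116); total welfare W = $483.
Jensen receives Lot F at value $116, so the others get W − 116 = $367.
Without Jensen: best allocation of the remaining 3 bidders over all 4 lots is Kapoor→Lot B ($145), Ivanova→Lot F ($119), Varga→Lot G ($117), total $381.
VCG payment = (others' best without Jensen) − (others' welfare with Jensen) = 381 − 367 = $14.

Jensen pays $14.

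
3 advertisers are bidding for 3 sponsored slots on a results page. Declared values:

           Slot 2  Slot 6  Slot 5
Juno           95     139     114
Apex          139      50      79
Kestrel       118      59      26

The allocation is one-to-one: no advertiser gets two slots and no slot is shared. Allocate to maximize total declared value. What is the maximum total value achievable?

Max total: $336

This is the linear assignment problem.
Optimal: Juno→Slot 6 ($139), Apex→Slot 5 ($79), Kestrel→Slot 2 ($118) — total 139+79+118 = $336.
Max-entry greedy (repeatedly take the single best remaining cell) gives $304, worse by 32.
Checked against all permutations: $336 is optimal.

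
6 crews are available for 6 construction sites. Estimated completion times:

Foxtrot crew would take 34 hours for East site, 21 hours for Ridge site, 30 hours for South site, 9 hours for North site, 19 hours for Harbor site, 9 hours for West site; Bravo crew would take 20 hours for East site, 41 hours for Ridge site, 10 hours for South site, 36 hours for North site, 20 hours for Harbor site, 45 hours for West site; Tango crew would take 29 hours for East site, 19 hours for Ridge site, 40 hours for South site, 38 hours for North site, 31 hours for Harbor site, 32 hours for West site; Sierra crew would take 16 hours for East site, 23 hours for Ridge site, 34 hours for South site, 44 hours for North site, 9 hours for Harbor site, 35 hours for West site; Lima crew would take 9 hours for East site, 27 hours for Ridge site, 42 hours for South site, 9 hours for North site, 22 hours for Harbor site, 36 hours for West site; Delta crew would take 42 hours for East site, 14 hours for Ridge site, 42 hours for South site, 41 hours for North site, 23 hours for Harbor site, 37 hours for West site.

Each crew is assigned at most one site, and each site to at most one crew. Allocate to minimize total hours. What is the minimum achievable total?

This is a one-to-one assignment (minimum-cost bipartite matching).
Optimal: Foxtrot crew→West site (9 hours), Bravo crew→South site (10 hours), Tango crew→East site (29 hours), Sierra crew→Harbor site (9 hours), Lima crew→North site (9 hours), Delta crew→Ridge site (14 hours) — total 9+10+29+9+9+14 = 80 hours.
Column-greedy (each site in turn goes to its cheapest remaining crew) gives 83 hours, worse by 3.

Minimum total: 80 hours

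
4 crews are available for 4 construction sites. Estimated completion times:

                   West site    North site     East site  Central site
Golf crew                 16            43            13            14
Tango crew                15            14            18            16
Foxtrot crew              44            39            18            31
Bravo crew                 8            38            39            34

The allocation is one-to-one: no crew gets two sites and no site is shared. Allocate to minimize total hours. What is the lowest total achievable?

Minimum total: 54 hours

Optimal: Golf crew→Central site (14 hours), Tango crew→North site (14 hours), Foxtrot crew→East site (18 hours), Bravo crew→West site (8 hours) — total 14+14+18+8 = 54 hours.
Column-greedy (each site in turn goes to its cheapest remaining crew) gives 66 hours, worse by 12.
Next-best assignment: Golf crew→East site, Tango crew→North site, Foxtrot crew→Central site, Bravo crew→West site = 66 hours.
No other one-to-one assignment undercuts 54 hours.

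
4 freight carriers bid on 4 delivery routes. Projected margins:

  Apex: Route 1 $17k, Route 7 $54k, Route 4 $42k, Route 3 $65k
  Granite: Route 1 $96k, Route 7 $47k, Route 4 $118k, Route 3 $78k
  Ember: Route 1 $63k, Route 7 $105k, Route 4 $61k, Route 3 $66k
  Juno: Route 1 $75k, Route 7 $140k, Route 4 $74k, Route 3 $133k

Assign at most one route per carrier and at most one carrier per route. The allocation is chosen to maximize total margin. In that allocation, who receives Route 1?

Ember receives Route 1.

Optimal: Apex→Route 3 ($65k), Granite→Route 4 ($118k), Ember→Route 1 ($63k), Juno→Route 7 ($140k) — total 65+118+63+140 = $386k.
Column-greedy (each route in turn goes to its best remaining carrier) gives $362k, worse by 24.
Ember's own top route is Route 7 ($105k), but forcing Ember→Route 7 and reassigning the rest optimally gives only $376k — worse by 10.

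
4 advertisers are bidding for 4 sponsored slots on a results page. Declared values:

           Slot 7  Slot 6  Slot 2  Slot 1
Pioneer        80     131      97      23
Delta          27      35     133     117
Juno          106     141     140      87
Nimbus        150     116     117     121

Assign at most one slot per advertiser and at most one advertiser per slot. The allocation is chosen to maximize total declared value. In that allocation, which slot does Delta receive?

Optimal: Pioneer→Slot 6 ($131), Delta→Slot 1 ($117), Juno→Slot 2 ($140), Nimbus→Slot 7 ($150) — total 131+117+140+150 = $538.
Row-greedy (each advertiser in turn takes its best remaining slot) gives $491, worse by 47.
Swapping Delta↔Nimbus (Delta→Slot 7 $27, Nimbus→Slot 1 $121) loses 119.
No other one-to-one assignment exceeds $538.
Delta's own top slot is Slot 2 ($133), but forcing Delta→Slot 2 and reassigning the rest optimally gives only $501 — worse by 37.

Delta receives Slot 1.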